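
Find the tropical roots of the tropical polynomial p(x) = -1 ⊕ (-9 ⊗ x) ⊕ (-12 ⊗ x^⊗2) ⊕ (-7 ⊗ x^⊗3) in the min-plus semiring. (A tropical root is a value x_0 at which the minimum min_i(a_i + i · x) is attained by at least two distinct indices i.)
Roots: {-5, 3, 8}

Each tropical root is a break point of the lower envelope of the lines y = a_i + i · x (there are 4 lines, with slopes 0, 1, ..., 3). Only the lines that attain the minimum somewhere contribute to roots; other lines are dominated. Here the surviving (envelope) indices are i = 3, i = 2, i = 1, i = 0.
Intersections between consecutive envelope lines give the roots: for adjacent envelope indices i < j the intersection is x = (a_i − a_j) / (j − i). Reading off the sorted break points: {-5, 3, 8}.
Verification: at each break x_0, at least two indices attain the minimum of min_i(a_i + i · x_0).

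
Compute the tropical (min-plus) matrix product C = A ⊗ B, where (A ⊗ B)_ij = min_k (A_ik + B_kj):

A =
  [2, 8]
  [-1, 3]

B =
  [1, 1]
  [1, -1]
A ⊗ B =
  [3, 3]
  [0, 0]

Apply the min-plus product entry-by-entry:
  C[0][0] = min over k of (A[0][0] + B[0][0] = 2 + 1 = 3, A[0][1] + B[1][0] = 8 + 1 = 9) = 3 (attained at k = 0)
  C[0][1] = min over k of (A[0][0] + B[0][1] = 2 + 1 = 3, A[0][1] + B[1][1] = 8 + -1 = 7) = 3 (attained at k = 0)
  C[1][0] = min over k of (A[1][0] + B[0][0] = -1 + 1 = 0, A[1][1] + B[1][0] = 3 + 1 = 4) = 0 (attained at k = 0)
  C[1][1] = min over k of (A[1][0] + B[0][1] = -1 + 1 = 0, A[1][1] + B[1][1] = 3 + -1 = 2) = 0 (attained at k = 0)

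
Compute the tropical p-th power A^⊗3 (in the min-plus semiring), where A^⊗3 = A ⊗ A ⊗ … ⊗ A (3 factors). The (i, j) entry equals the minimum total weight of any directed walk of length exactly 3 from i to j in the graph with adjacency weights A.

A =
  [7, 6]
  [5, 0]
A^⊗3 =
  [11, 6]
  [5, 0]

Each entry (A^⊗3)_ij equals the minimum over all length-3 walks i = v_0 → v_1 → … → v_3 = j of Σ_t A[v_t][v_{t+1}]. For example, for (i, j) = (0, 1) we minimise over 4 possible intermediate vertex sequences; the minimum is 6, attained along the walk 0 → 1 → 1 → 1.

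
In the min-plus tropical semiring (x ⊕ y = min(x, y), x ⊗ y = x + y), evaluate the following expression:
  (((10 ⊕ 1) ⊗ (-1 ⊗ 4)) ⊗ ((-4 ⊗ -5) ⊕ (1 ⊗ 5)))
(((10 ⊕ 1) ⊗ (-1 ⊗ 4)) ⊗ ((-4 ⊗ -5) ⊕ (1 ⊗ 5))) = -5

Expand innermost to outermost. Recall ⊕ takes the minimum of its arguments and ⊗ takes their sum. Working out the expression (((10 ⊕ 1) ⊗ (-1 ⊗ 4)) ⊗ ((-4 ⊗ -5) ⊕ (1 ⊗ 5))) gives -5.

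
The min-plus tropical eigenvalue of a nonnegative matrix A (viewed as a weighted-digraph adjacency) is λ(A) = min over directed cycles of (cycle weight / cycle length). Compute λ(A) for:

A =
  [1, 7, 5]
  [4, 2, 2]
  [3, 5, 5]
λ(A) = 1

Enumerate directed cycles and compute their means (weight / length). Sample:
  cycle 0 → 0: weight = 1, length = 1, mean = 1/1 ≈ 1.000
  cycle 1 → 1: weight = 2, length = 1, mean = 2/1 ≈ 2.000
  cycle 2 → 2: weight = 5, length = 1, mean = 5/1 ≈ 5.000
  cycle 0 → 1 → 0: weight = 11, length = 2, mean = 11/2 ≈ 5.500
  cycle 0 → 2 → 0: weight = 8, length = 2, mean = 8/2 ≈ 4.000
  cycle 1 → 0 → 1: weight = 11, length = 2, mean = 11/2 ≈ 5.500
Minimum mean = 1.000, attained e.g. along the cycle 0 → 0 with weight 1 and length 1. So λ(A) = 1/1 = 1.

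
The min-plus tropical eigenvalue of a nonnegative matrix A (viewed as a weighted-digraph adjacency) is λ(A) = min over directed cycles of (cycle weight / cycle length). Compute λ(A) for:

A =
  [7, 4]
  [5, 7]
λ(A) = 9/2

Enumerate directed cycles and compute their means (weight / length). Sample:
  cycle 0 → 0: weight = 7, length = 1, mean = 7/1 ≈ 7.000
  cycle 1 → 1: weight = 7, length = 1, mean = 7/1 ≈ 7.000
  cycle 0 → 1 → 0: weight = 9, length = 2, mean = 9/2 ≈ 4.500
  cycle 1 → 0 → 1: weight = 9, length = 2, mean = 9/2 ≈ 4.500
Minimum mean = 4.500, attained e.g. along the cycle 0 → 1 → 0 with weight 9 and length 2. So λ(A) = 9/2 = 9/2.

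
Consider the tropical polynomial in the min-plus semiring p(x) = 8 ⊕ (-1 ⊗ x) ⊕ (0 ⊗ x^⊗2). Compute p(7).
p(7) = 6

A tropical monomial a ⊗ x^⊗i evaluates to a + i · x. Evaluating each term at x = 7:
  Term 0 contributes 8 + 0 · 7 = 8
  Term 1 contributes -1 + 1 · 7 = 6
  Term 2 contributes 0 + 2 · 7 = 14
p(7) = ⊕ of these = min[8, 6, 14] = 6.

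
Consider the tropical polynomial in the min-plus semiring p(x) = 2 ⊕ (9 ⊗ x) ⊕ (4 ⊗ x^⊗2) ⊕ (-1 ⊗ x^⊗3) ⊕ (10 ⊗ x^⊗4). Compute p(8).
p(8) = 2

A tropical monomial a ⊗ x^⊗i evaluates to a + i · x. Evaluating each term at x = 8:
  Term 0 contributes 2 + 0 · 8 = 2
  Term 1 contributes 9 + 1 · 8 = 17
  Term 2 contributes 4 + 2 · 8 = 20
  Term 3 contributes -1 + 3 · 8 = 23
  Term 4 contributes 10 + 4 · 8 = 42
p(8) = ⊕ of these = min[2, 17, 20, 23, 42] = 2.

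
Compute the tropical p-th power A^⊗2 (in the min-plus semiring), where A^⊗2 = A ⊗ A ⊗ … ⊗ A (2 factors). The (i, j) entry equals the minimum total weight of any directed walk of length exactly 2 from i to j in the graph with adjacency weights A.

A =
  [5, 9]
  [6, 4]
A^⊗2 =
  [10, 13]
  [10, 8]

Each entry (A^⊗2)_ij equals the minimum over all length-2 walks i = v_0 → v_1 → … → v_2 = j of Σ_t A[v_t][v_{t+1}]. For example, for (i, j) = (0, 1) we minimise over 2 possible intermediate vertex sequences; the minimum is 13, attained along the walk 0 → 1 → 1.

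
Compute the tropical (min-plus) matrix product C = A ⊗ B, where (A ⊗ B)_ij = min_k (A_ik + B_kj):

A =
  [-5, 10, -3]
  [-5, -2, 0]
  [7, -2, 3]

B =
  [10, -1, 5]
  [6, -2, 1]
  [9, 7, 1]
A ⊗ B =
  [5, -6, -2]
  [4, -6, -1]
  [4, -4, -1]

Apply the min-plus product entry-by-entry:
  C[0][0] = min over k of (A[0][0] + B[0][0] = -5 + 10 = 5, A[0][1] + B[1][0] = 10 + 6 = 16, A[0][2] + B[2][0] = -3 + 9 = 6) = 5 (attained at k = 0)
  C[0][1] = min over k of (A[0][0] + B[0][1] = -5 + -1 = -6, A[0][1] + B[1][1] = 10 + -2 = 8, A[0][2] + B[2][1] = -3 + 7 = 4) = -6 (attained at k = 0)
  C[0][2] = min over k of (A[0][0] + B[0][2] = -5 + 5 = 0, A[0][1] + B[1][2] = 10 + 1 = 11, A[0][2] + B[2][2] = -3 + 1 = -2) = -2 (attained at k = 2)
  C[1][0] = min over k of (A[1][0] + B[0][0] = -5 + 10 = 5, A[1][1] + B[1][0] = -2 + 6 = 4, A[1][2] + B[2][0] = 0 + 9 = 9) = 4 (attained at k = 1)
  C[1][1] = min over k of (A[1][0] + B[0][1] = -5 + -1 = -6, A[1][1] + B[1][1] = -2 + -2 = -4, A[1][2] + B[2][1] = 0 + 7 = 7) = -6 (attained at k = 0)
  C[1][2] = min over k of (A[1][0] + B[0][2] = -5 + 5 = 0, A[1][1] + B[1][2] = -2 + 1 = -1, A[1][2] + B[2][2] = 0 + 1 = 1) = -1 (attained at k = 1)
  C[2][0] = min over k of (A[2][0] + B[0][0] = 7 + 10 = 17, A[2][1] + B[1][0] = -2 + 6 = 4, A[2][2] + B[2][0] = 3 + 9 = 12) = 4 (attained at k = 1)
  C[2][1] = min over k of (A[2][0] + B[0][1] = 7 + -1 = 6, A[2][1] + B[1][1] = -2 + -2 = -4, A[2][2] + B[2][1] = 3 + 7 = 10) = -4 (attained at k = 1)
  C[2][2] = min over k of (A[2][0] + B[0][2] = 7 + 5 = 12, A[2][1] + B[1][2] = -2 + 1 = -1, A[2][2] + B[2][2] = 3 + 1 = 4) = -1 (attained at k = 1)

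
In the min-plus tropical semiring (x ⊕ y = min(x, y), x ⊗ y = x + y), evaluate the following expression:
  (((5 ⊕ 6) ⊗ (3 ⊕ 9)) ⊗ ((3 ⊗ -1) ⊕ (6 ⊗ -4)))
(((5 ⊕ 6) ⊗ (3 ⊕ 9)) ⊗ ((3 ⊗ -1) ⊕ (6 ⊗ -4))) = 10

Expand innermost to outermost. Recall ⊕ takes the minimum of its arguments and ⊗ takes their sum. Working out the expression (((5 ⊕ 6) ⊗ (3 ⊕ 9)) ⊗ ((3 ⊗ -1) ⊕ (6 ⊗ -4))) gives 10.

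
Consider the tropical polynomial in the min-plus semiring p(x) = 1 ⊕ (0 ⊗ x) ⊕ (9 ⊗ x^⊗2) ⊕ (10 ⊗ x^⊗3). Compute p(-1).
p(-1) = -1

A tropical monomial a ⊗ x^⊗i evaluates to a + i · x. Evaluating each term at x = -1:
  Term 0 contributes 1 + 0 · -1 = 1
  Term 1 contributes 0 + 1 · -1 = -1
  Term 2 contributes 9 + 2 · -1 = 7
  Term 3 contributes 10 + 3 · -1 = 7
p(-1) = ⊕ of these = min[1, -1, 7, 7] = -1.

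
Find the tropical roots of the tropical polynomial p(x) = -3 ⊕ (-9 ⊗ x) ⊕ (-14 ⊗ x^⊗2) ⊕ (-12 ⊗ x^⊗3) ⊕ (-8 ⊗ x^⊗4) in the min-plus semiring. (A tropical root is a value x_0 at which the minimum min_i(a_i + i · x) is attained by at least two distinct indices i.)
Roots: {-4, -2, 5, 6}

Each tropical root is a break point of the lower envelope of the lines y = a_i + i · x (there are 5 lines, with slopes 0, 1, ..., 4). Only the lines that attain the minimum somewhere contribute to roots; other lines are dominated. Here the surviving (envelope) indices are i = 4, i = 3, i = 2, i = 1, i = 0.
Intersections between consecutive envelope lines give the roots: for adjacent envelope indices i < j the intersection is x = (a_i − a_j) / (j − i). Reading off the sorted break points: {-4, -2, 5, 6}.
Verification: at each break x_0, at least two indices attain the minimum of min_i(a_i + i · x_0).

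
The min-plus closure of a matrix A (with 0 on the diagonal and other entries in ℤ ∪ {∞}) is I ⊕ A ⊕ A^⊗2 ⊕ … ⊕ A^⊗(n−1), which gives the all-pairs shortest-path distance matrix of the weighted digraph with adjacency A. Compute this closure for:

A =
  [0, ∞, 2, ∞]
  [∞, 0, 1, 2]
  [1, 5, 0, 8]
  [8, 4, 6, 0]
Closure =
  [0, 7, 2, 9]
  [2, 0, 1, 2]
  [1, 5, 0, 7]
  [6, 4, 5, 0]

This is the Floyd-Warshall all-pairs shortest-path computation. For each intermediate vertex k = 0, 1, …, 3, update dist[i][j] ← min(dist[i][j], dist[i][k] + dist[k][j]). The final matrix gives, for each (i, j), the minimum total weight of any directed path from i to j (possibly empty when i = j).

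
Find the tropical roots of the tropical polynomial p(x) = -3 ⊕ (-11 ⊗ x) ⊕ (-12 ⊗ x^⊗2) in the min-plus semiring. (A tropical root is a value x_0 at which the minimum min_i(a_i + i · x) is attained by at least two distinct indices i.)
Roots: {1, 8}

Each tropical root is a break point of the lower envelope of the lines y = a_i + i · x (there are 3 lines, with slopes 0, 1, ..., 2). Only the lines that attain the minimum somewhere contribute to roots; other lines are dominated. Here the surviving (envelope) indices are i = 2, i = 1, i = 0.
Intersections between consecutive envelope lines give the roots: for adjacent envelope indices i < j the intersection is x = (a_i − a_j) / (j − i). Reading off the sorted break points: {1, 8}.
Verification: at each break x_0, at least two indices attain the minimum of min_i(a_i + i · x_0).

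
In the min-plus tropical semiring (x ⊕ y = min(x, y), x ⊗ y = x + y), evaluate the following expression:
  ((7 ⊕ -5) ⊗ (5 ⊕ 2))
((7 ⊕ -5) ⊗ (5 ⊕ 2)) = -3

Expand innermost to outermost. Recall ⊕ takes the minimum of its arguments and ⊗ takes their sum. Working out the expression ((7 ⊕ -5) ⊗ (5 ⊕ 2)) gives -3.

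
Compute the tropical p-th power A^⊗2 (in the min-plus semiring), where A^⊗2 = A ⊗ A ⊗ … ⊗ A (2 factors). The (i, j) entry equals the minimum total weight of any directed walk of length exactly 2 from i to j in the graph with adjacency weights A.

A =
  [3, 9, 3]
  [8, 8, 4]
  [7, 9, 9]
A^⊗2 =
  [6, 12, 6]
  [11, 13, 11]
  [10, 16, 10]

Each entry (A^⊗2)_ij equals the minimum over all length-2 walks i = v_0 → v_1 → … → v_2 = j of Σ_t A[v_t][v_{t+1}]. For example, for (i, j) = (0, 2) we minimise over 3 possible intermediate vertex sequences; the minimum is 6, attained along the walk 0 → 0 → 2.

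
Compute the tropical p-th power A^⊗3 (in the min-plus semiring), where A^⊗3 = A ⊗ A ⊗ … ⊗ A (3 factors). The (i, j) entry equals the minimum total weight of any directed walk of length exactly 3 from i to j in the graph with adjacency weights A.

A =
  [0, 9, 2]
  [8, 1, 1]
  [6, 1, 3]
A^⊗3 =
  [0, 3, 2]
  [7, 3, 3]
  [6, 3, 3]

Each entry (A^⊗3)_ij equals the minimum over all length-3 walks i = v_0 → v_1 → … → v_3 = j of Σ_t A[v_t][v_{t+1}]. For example, for (i, j) = (0, 2) we minimise over 9 possible intermediate vertex sequences; the minimum is 2, attained along the walk 0 → 0 → 0 → 2.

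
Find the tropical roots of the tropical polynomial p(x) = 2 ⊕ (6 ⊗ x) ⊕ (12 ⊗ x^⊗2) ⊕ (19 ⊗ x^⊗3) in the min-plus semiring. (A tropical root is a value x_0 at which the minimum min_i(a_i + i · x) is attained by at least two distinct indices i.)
Roots: {-7, -6, -4}

Each tropical root is a break point of the lower envelope of the lines y = a_i + i · x (there are 4 lines, with slopes 0, 1, ..., 3). Only the lines that attain the minimum somewhere contribute to roots; other lines are dominated. Here the surviving (envelope) indices are i = 3, i = 2, i = 1, i = 0.
Intersections between consecutive envelope lines give the roots: for adjacent envelope indices i < j the intersection is x = (a_i − a_j) / (j − i). Reading off the sorted break points: {-7, -6, -4}.
Verification: at each break x_0, at least two indices attain the minimum of min_i(a_i + i · x_0).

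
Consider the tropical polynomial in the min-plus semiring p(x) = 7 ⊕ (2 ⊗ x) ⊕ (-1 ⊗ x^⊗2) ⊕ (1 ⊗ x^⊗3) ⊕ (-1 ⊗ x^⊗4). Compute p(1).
p(1) = 1

A tropical monomial a ⊗ x^⊗i evaluates to a + i · x. Evaluating each term at x = 1:
  Term 0 contributes 7 + 0 · 1 = 7
  Term 1 contributes 2 + 1 · 1 = 3
  Term 2 contributes -1 + 2 · 1 = 1
  Term 3 contributes 1 + 3 · 1 = 4
  Term 4 contributes -1 + 4 · 1 = 3
p(1) = ⊕ of these = min[7, 3, 1, 4, 3] = 1.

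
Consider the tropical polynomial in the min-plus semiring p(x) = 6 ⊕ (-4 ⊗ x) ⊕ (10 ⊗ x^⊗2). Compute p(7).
p(7) = 3

A tropical monomial a ⊗ x^⊗i evaluates to a + i · x. Evaluating each term at x = 7:
  Term 0 contributes 6 + 0 · 7 = 6
  Term 1 contributes -4 + 1 · 7 = 3
  Term 2 contributes 10 + 2 · 7 = 24
p(7) = ⊕ of these = min[6, 3, 24] = 3.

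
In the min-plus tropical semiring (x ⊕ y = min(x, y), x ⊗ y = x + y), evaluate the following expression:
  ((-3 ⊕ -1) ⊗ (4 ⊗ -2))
((-3 ⊕ -1) ⊗ (4 ⊗ -2)) = -1

Expand innermost to outermost. Recall ⊕ takes the minimum of its arguments and ⊗ takes their sum. Working out the expression ((-3 ⊕ -1) ⊗ (4 ⊗ -2)) gives -1.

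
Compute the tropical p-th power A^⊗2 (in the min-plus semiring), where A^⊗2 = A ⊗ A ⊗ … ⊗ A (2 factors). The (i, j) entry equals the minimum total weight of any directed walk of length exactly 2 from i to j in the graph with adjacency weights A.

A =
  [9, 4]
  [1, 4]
A^⊗2 =
  [5, 8]
  [5, 5]

Each entry (A^⊗2)_ij equals the minimum over all length-2 walks i = v_0 → v_1 → … → v_2 = j of Σ_t A[v_t][v_{t+1}]. For example, for (i, j) = (0, 1) we minimise over 2 possible intermediate vertex sequences; the minimum is 8, attained along the walk 0 → 1 → 1.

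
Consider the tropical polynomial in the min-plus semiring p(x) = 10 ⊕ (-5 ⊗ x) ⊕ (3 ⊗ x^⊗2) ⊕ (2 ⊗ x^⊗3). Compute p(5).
p(5) = 0

A tropical monomial a ⊗ x^⊗i evaluates to a + i · x. Evaluating each term at x = 5:
  Term 0 contributes 10 + 0 · 5 = 10
  Term 1 contributes -5 + 1 · 5 = 0
  Term 2 contributes 3 + 2 · 5 = 13
  Term 3 contributes 2 + 3 · 5 = 17
p(5) = ⊕ of these = min[10, 0, 13, 17] = 0.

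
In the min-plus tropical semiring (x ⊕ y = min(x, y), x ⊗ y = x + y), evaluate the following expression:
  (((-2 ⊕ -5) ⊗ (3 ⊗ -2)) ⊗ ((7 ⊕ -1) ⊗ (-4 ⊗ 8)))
(((-2 ⊕ -5) ⊗ (3 ⊗ -2)) ⊗ ((7 ⊕ -1) ⊗ (-4 ⊗ 8))) = -1

Expand innermost to outermost. Recall ⊕ takes the minimum of its arguments and ⊗ takes their sum. Working out the expression (((-2 ⊕ -5) ⊗ (3 ⊗ -2)) ⊗ ((7 ⊕ -1) ⊗ (-4 ⊗ 8))) gives -1.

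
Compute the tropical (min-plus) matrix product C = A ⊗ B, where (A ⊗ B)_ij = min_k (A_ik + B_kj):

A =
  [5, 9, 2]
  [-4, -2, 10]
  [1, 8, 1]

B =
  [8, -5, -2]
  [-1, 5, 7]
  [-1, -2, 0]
A ⊗ B =
  [1, 0, 2]
  [-3, -9, -6]
  [0, -4, -1]

Apply the min-plus product entry-by-entry:
  C[0][0] = min over k of (A[0][0] + B[0][0] = 5 + 8 = 13, A[0][1] + B[1][0] = 9 + -1 = 8, A[0][2] + B[2][0] = 2 + -1 = 1) = 1 (attained at k = 2)
  C[0][1] = min over k of (A[0][0] + B[0][1] = 5 + -5 = 0, A[0][1] + B[1][1] = 9 + 5 = 14, A[0][2] + B[2][1] = 2 + -2 = 0) = 0 (attained at k = 0)
  C[0][2] = min over k of (A[0][0] + B[0][2] = 5 + -2 = 3, A[0][1] + B[1][2] = 9 + 7 = 16, A[0][2] + B[2][2] = 2 + 0 = 2) = 2 (attained at k = 2)
  C[1][0] = min over k of (A[1][0] + B[0][0] = -4 + 8 = 4, A[1][1] + B[1][0] = -2 + -1 = -3, A[1][2] + B[2][0] = 10 + -1 = 9) = -3 (attained at k = 1)
  C[1][1] = min over k of (A[1][0] + B[0][1] = -4 + -5 = -9, A[1][1] + B[1][1] = -2 + 5 = 3, A[1][2] + B[2][1] = 10 + -2 = 8) = -9 (attained at k = 0)
  C[1][2] = min over k of (A[1][0] + B[0][2] = -4 + -2 = -6, A[1][1] + B[1][2] = -2 + 7 = 5, A[1][2] + B[2][2] = 10 + 0 = 10) = -6 (attained at k = 0)
  C[2][0] = min over k of (A[2][0] + B[0][0] = 1 + 8 = 9, A[2][1] + B[1][0] = 8 + -1 = 7, A[2][2] + B[2][0] = 1 + -1 = 0) = 0 (attained at k = 2)
  C[2][1] = min over k of (A[2][0] + B[0][1] = 1 + -5 = -4, A[2][1] + B[1][1] = 8 + 5 = 13, A[2][2] + B[2][1] = 1 + -2 = -1) = -4 (attained at k = 0)
  C[2][2] = min over k of (A[2][0] + B[0][2] = 1 + -2 = -1, A[2][1] + B[1][2] = 8 + 7 = 15, A[2][2] + B[2][2] = 1 + 0 = 1) = -1 (attained at k = 0)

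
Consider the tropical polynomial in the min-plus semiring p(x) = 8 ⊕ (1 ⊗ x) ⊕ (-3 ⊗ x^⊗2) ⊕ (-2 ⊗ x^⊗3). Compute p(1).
p(1) = -1

A tropical monomial a ⊗ x^⊗i evaluates to a + i · x. Evaluating each term at x = 1:
  Term 0 contributes 8 + 0 · 1 = 8
  Term 1 contributes 1 + 1 · 1 = 2
  Term 2 contributes -3 + 2 · 1 = -1
  Term 3 contributes -2 + 3 · 1 = 1
p(1) = ⊕ of these = min[8, 2, -1, 1] = -1.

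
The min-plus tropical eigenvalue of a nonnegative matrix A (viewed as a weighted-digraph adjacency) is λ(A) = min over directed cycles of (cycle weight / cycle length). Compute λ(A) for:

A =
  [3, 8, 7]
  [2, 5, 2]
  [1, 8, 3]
λ(A) = 3

Enumerate directed cycles and compute their means (weight / length). Sample:
  cycle 0 → 0: weight = 3, length = 1, mean = 3/1 ≈ 3.000
  cycle 1 → 1: weight = 5, length = 1, mean = 5/1 ≈ 5.000
  cycle 2 → 2: weight = 3, length = 1, mean = 3/1 ≈ 3.000
  cycle 0 → 1 → 0: weight = 10, length = 2, mean = 10/2 ≈ 5.000
  cycle 0 → 2 → 0: weight = 8, length = 2, mean = 8/2 ≈ 4.000
  cycle 1 → 0 → 1: weight = 10, length = 2, mean = 10/2 ≈ 5.000
Minimum mean = 3.000, attained e.g. along the cycle 0 → 0 with weight 3 and length 1. So λ(A) = 3/1 = 3.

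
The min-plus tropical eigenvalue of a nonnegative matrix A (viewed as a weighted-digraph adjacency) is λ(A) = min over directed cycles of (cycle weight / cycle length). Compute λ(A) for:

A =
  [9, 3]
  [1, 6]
λ(A) = 2

Enumerate directed cycles and compute their means (weight / length). Sample:
  cycle 0 → 0: weight = 9, length = 1, mean = 9/1 ≈ 9.000
  cycle 1 → 1: weight = 6, length = 1, mean = 6/1 ≈ 6.000
  cycle 0 → 1 → 0: weight = 4, length = 2, mean = 4/2 ≈ 2.000
  cycle 1 → 0 → 1: weight = 4, length = 2, mean = 4/2 ≈ 2.000
Minimum mean = 2.000, attained e.g. along the cycle 0 → 1 → 0 with weight 4 and length 2. So λ(A) = 4/2 = 2.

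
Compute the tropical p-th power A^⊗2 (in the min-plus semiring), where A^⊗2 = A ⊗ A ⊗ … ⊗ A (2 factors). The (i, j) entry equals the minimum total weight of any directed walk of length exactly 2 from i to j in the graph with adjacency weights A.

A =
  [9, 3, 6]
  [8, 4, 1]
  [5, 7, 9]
A^⊗2 =
  [11, 7, 4]
  [6, 8, 5]
  [14, 8, 8]

Each entry (A^⊗2)_ij equals the minimum over all length-2 walks i = v_0 → v_1 → … → v_2 = j of Σ_t A[v_t][v_{t+1}]. For example, for (i, j) = (0, 2) we minimise over 3 possible intermediate vertex sequences; the minimum is 4, attained along the walk 0 → 1 → 2.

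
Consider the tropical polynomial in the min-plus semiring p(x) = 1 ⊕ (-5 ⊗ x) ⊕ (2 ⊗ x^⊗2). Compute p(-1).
p(-1) = -6

A tropical monomial a ⊗ x^⊗i evaluates to a + i · x. Evaluating each term at x = -1:
  Term 0 contributes 1 + 0 · -1 = 1
  Term 1 contributes -5 + 1 · -1 = -6
  Term 2 contributes 2 + 2 · -1 = 0
p(-1) = ⊕ of these = min[1, -6, 0] = -6.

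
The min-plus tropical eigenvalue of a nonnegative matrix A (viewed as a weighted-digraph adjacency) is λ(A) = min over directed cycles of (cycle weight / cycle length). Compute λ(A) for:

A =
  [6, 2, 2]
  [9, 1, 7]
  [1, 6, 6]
λ(A) = 1

Enumerate directed cycles and compute their means (weight / length). Sample:
  cycle 0 → 0: weight = 6, length = 1, mean = 6/1 ≈ 6.000
  cycle 1 → 1: weight = 1, length = 1, mean = 1/1 ≈ 1.000
  cycle 2 → 2: weight = 6, length = 1, mean = 6/1 ≈ 6.000
  cycle 0 → 1 → 0: weight = 11, length = 2, mean = 11/2 ≈ 5.500
  cycle 0 → 2 → 0: weight = 3, length = 2, mean = 3/2 ≈ 1.500
  cycle 1 → 0 → 1: weight = 11, length = 2, mean = 11/2 ≈ 5.500
Minimum mean = 1.000, attained e.g. along the cycle 1 → 1 with weight 1 and length 1. So λ(A) = 1/1 = 1.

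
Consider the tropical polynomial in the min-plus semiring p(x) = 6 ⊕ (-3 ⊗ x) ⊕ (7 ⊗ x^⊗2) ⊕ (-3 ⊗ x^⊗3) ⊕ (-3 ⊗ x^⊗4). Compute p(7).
p(7) = 4

A tropical monomial a ⊗ x^⊗i evaluates to a + i · x. Evaluating each term at x = 7:
  Term 0 contributes 6 + 0 · 7 = 6
  Term 1 contributes -3 + 1 · 7 = 4
  Term 2 contributes 7 + 2 · 7 = 21
  Term 3 contributes -3 + 3 · 7 = 18
  Term 4 contributes -3 + 4 · 7 = 25
p(7) = ⊕ of these = min[6, 4, 21, 18, 25] = 4.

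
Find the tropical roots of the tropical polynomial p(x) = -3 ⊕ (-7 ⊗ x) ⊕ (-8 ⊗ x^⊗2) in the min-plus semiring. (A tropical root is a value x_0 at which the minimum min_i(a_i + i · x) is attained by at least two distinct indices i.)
Roots: {1, 4}

Each tropical root is a break point of the lower envelope of the lines y = a_i + i · x (there are 3 lines, with slopes 0, 1, ..., 2). Only the lines that attain the minimum somewhere contribute to roots; other lines are dominated. Here the surviving (envelope) indices are i = 2, i = 1, i = 0.
Intersections between consecutive envelope lines give the roots: for adjacent envelope indices i < j the intersection is x = (a_i − a_j) / (j − i). Reading off the sorted break points: {1, 4}.
Verification: at each break x_0, at least two indices attain the minimum of min_i(a_i + i · x_0).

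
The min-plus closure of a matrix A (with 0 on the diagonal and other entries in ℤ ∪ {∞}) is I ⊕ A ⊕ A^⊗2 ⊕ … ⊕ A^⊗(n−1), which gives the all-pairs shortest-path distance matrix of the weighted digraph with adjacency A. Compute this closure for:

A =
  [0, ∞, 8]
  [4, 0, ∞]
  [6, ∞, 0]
Closure =
  [0, ∞, 8]
  [4, 0, 12]
  [6, ∞, 0]

This is the Floyd-Warshall all-pairs shortest-path computation. For each intermediate vertex k = 0, 1, …, 2, update dist[i][j] ← min(dist[i][j], dist[i][k] + dist[k][j]). The final matrix gives, for each (i, j), the minimum total weight of any directed path from i to j (possibly empty when i = j).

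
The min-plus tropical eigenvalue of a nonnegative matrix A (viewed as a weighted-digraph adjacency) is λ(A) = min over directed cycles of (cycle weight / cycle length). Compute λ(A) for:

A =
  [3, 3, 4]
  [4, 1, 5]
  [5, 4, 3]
λ(A) = 1

Enumerate directed cycles and compute their means (weight / length). Sample:
  cycle 0 → 0: weight = 3, length = 1, mean = 3/1 ≈ 3.000
  cycle 1 → 1: weight = 1, length = 1, mean = 1/1 ≈ 1.000
  cycle 2 → 2: weight = 3, length = 1, mean = 3/1 ≈ 3.000
  cycle 0 → 1 → 0: weight = 7, length = 2, mean = 7/2 ≈ 3.500
  cycle 0 → 2 → 0: weight = 9, length = 2, mean = 9/2 ≈ 4.500
  cycle 1 → 0 → 1: weight = 7, length = 2, mean = 7/2 ≈ 3.500
Minimum mean = 1.000, attained e.g. along the cycle 1 → 1 with weight 1 and length 1. So λ(A) = 1/1 = 1.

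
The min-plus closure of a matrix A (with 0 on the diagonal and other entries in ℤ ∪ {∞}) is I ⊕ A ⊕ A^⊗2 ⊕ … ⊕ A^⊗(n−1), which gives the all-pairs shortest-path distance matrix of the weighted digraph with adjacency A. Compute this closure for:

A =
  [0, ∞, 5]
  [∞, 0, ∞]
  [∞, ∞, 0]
Closure =
  [0, ∞, 5]
  [∞, 0, ∞]
  [∞, ∞, 0]

This is the Floyd-Warshall all-pairs shortest-path computation. For each intermediate vertex k = 0, 1, …, 2, update dist[i][j] ← min(dist[i][j], dist[i][k] + dist[k][j]). The final matrix gives, for each (i, j), the minimum total weight of any directed path from i to j (possibly empty when i = j).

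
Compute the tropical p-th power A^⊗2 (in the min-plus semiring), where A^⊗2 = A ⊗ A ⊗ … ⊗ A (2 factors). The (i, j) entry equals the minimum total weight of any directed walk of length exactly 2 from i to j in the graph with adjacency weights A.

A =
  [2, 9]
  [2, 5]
A^⊗2 =
  [4, 11]
  [4, 10]

Each entry (A^⊗2)_ij equals the minimum over all length-2 walks i = v_0 → v_1 → … → v_2 = j of Σ_t A[v_t][v_{t+1}]. For example, for (i, j) = (0, 1) we minimise over 2 possible intermediate vertex sequences; the minimum is 11, attained along the walk 0 → 0 → 1.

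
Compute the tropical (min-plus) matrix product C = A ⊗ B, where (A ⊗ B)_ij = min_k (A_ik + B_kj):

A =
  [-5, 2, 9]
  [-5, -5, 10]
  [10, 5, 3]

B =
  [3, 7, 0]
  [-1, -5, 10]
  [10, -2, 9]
A ⊗ B =
  [-2, -3, -5]
  [-6, -10, -5]
  [4, 0, 10]

Apply the min-plus product entry-by-entry:
  C[0][0] = min over k of (A[0][0] + B[0][0] = -5 + 3 = -2, A[0][1] + B[1][0] = 2 + -1 = 1, A[0][2] + B[2][0] = 9 + 10 = 19) = -2 (attained at k = 0)
  C[0][1] = min over k of (A[0][0] + B[0][1] = -5 + 7 = 2, A[0][1] + B[1][1] = 2 + -5 = -3, A[0][2] + B[2][1] = 9 + -2 = 7) = -3 (attained at k = 1)
  C[0][2] = min over k of (A[0][0] + B[0][2] = -5 + 0 = -5, A[0][1] + B[1][2] = 2 + 10 = 12, A[0][2] + B[2][2] = 9 + 9 = 18) = -5 (attained at k = 0)
  C[1][0] = min over k of (A[1][0] + B[0][0] = -5 + 3 = -2, A[1][1] + B[1][0] = -5 + -1 = -6, A[1][2] + B[2][0] = 10 + 10 = 20) = -6 (attained at k = 1)
  C[1][1] = min over k of (A[1][0] + B[0][1] = -5 + 7 = 2, A[1][1] + B[1][1] = -5 + -5 = -10, A[1][2] + B[2][1] = 10 + -2 = 8) = -10 (attained at k = 1)
  C[1][2] = min over k of (A[1][0] + B[0][2] = -5 + 0 = -5, A[1][1] + B[1][2] = -5 + 10 = 5, A[1][2] + B[2][2] = 10 + 9 = 19) = -5 (attained at k = 0)
  C[2][0] = min over k of (A[2][0] + B[0][0] = 10 + 3 = 13, A[2][1] + B[1][0] = 5 + -1 = 4, A[2][2] + B[2][0] = 3 + 10 = 13) = 4 (attained at k = 1)
  C[2][1] = min over k of (A[2][0] + B[0][1] = 10 + 7 = 17, A[2][1] + B[1][1] = 5 + -5 = 0, A[2][2] + B[2][1] = 3 + -2 = 1) = 0 (attained at k = 1)
  C[2][2] = min over k of (A[2][0] + B[0][2] = 10 + 0 = 10, A[2][1] + B[1][2] = 5 + 10 = 15, A[2][2] + B[2][2] = 3 + 9 = 12) = 10 (attained at k = 0)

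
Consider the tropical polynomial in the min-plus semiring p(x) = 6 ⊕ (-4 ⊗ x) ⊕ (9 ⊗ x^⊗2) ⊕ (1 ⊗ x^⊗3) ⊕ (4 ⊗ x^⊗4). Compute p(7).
p(7) = 3

A tropical monomial a ⊗ x^⊗i evaluates to a + i · x. Evaluating each term at x = 7:
  Term 0 contributes 6 + 0 · 7 = 6
  Term 1 contributes -4 + 1 · 7 = 3
  Term 2 contributes 9 + 2 · 7 = 23
  Term 3 contributes 1 + 3 · 7 = 22
  Term 4 contributes 4 + 4 · 7 = 32
p(7) = ⊕ of these = min[6, 3, 23, 22, 32] = 3.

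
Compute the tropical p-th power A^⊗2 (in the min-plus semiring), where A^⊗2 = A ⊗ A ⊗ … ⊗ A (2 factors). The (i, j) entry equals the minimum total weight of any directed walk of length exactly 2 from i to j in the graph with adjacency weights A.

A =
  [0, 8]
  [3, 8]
A^⊗2 =
  [0, 8]
  [3, 11]

Each entry (A^⊗2)_ij equals the minimum over all length-2 walks i = v_0 → v_1 → … → v_2 = j of Σ_t A[v_t][v_{t+1}]. For example, for (i, j) = (0, 1) we minimise over 2 possible intermediate vertex sequences; the minimum is 8, attained along the walk 0 → 0 → 1.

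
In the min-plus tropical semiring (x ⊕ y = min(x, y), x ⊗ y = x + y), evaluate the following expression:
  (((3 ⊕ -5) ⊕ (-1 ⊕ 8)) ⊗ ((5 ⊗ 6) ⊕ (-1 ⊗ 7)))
(((3 ⊕ -5) ⊕ (-1 ⊕ 8)) ⊗ ((5 ⊗ 6) ⊕ (-1 ⊗ 7))) = 1

Expand innermost to outermost. Recall ⊕ takes the minimum of its arguments and ⊗ takes their sum. Working out the expression (((3 ⊕ -5) ⊕ (-1 ⊕ 8)) ⊗ ((5 ⊗ 6) ⊕ (-1 ⊗ 7))) gives 1.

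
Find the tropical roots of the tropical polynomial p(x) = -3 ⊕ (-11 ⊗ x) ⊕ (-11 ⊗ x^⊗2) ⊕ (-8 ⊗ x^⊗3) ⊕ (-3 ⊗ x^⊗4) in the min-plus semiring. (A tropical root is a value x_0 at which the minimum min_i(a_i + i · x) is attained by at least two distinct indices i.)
Roots: {-5, -3, 0, 8}

Each tropical root is a break point of the lower envelope of the lines y = a_i + i · x (there are 5 lines, with slopes 0, 1, ..., 4). Only the lines that attain the minimum somewhere contribute to roots; other lines are dominated. Here the surviving (envelope) indices are i = 4, i = 3, i = 2, i = 1, i = 0.
Intersections between consecutive envelope lines give the roots: for adjacent envelope indices i < j the intersection is x = (a_i − a_j) / (j − i). Reading off the sorted break points: {-5, -3, 0, 8}.
Verification: at each break x_0, at least two indices attain the minimum of min_i(a_i + i · x_0).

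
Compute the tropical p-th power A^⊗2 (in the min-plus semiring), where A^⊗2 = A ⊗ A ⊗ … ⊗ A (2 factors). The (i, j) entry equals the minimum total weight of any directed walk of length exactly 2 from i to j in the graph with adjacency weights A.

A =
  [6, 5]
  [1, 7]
A^⊗2 =
  [6, 11]
  [7, 6]

Each entry (A^⊗2)_ij equals the minimum over all length-2 walks i = v_0 → v_1 → … → v_2 = j of Σ_t A[v_t][v_{t+1}]. For example, for (i, j) = (0, 1) we minimise over 2 possible intermediate vertex sequences; the minimum is 11, attained along the walk 0 → 0 → 1.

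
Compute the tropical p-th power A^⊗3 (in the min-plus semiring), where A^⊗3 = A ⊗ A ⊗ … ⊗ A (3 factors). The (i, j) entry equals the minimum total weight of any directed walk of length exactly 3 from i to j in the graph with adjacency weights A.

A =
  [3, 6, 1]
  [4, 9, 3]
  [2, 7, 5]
A^⊗3 =
  [6, 9, 4]
  [7, 11, 6]
  [5, 10, 6]

Each entry (A^⊗3)_ij equals the minimum over all length-3 walks i = v_0 → v_1 → … → v_3 = j of Σ_t A[v_t][v_{t+1}]. For example, for (i, j) = (0, 2) we minimise over 9 possible intermediate vertex sequences; the minimum is 4, attained along the walk 0 → 2 → 0 → 2.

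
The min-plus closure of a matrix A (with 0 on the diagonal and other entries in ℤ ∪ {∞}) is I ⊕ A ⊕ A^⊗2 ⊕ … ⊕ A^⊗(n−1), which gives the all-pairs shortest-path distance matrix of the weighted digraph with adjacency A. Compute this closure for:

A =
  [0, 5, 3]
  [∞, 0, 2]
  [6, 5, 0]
Closure =
  [0, 5, 3]
  [8, 0, 2]
  [6, 5, 0]

This is the Floyd-Warshall all-pairs shortest-path computation. For each intermediate vertex k = 0, 1, …, 2, update dist[i][j] ← min(dist[i][j], dist[i][k] + dist[k][j]). The final matrix gives, for each (i, j), the minimum total weight of any directed path from i to j (possibly empty when i = j).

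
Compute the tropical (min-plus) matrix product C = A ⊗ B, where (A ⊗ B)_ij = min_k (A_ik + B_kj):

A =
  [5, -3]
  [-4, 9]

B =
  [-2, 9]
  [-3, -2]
A ⊗ B =
  [-6, -5]
  [-6, 5]

Apply the min-plus product entry-by-entry:
  C[0][0] = min over k of (A[0][0] + B[0][0] = 5 + -2 = 3, A[0][1] + B[1][0] = -3 + -3 = -6) = -6 (attained at k = 1)
  C[0][1] = min over k of (A[0][0] + B[0][1] = 5 + 9 = 14, A[0][1] + B[1][1] = -3 + -2 = -5) = -5 (attained at k = 1)
  C[1][0] = min over k of (A[1][0] + B[0][0] = -4 + -2 = -6, A[1][1] + B[1][0] = 9 + -3 = 6) = -6 (attained at k = 0)
  C[1][1] = min over k of (A[1][0] + B[0][1] = -4 + 9 = 5, A[1][1] + B[1][1] = 9 + -2 = 7) = 5 (attained at k = 0)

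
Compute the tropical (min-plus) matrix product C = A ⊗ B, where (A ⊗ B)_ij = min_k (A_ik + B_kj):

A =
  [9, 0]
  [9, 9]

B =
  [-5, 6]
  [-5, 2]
A ⊗ B =
  [-5, 2]
  [4, 11]

Apply the min-plus product entry-by-entry:
  C[0][0] = min over k of (A[0][0] + B[0][0] = 9 + -5 = 4, A[0][1] + B[1][0] = 0 + -5 = -5) = -5 (attained at k = 1)
  C[0][1] = min over k of (A[0][0] + B[0][1] = 9 + 6 = 15, A[0][1] + B[1][1] = 0 + 2 = 2) = 2 (attained at k = 1)
  C[1][0] = min over k of (A[1][0] + B[0][0] = 9 + -5 = 4, A[1][1] + B[1][0] = 9 + -5 = 4) = 4 (attained at k = 0)
  C[1][1] = min over k of (A[1][0] + B[0][1] = 9 + 6 = 15, A[1][1] + B[1][1] = 9 + 2 = 11) = 11 (attained at k = 1)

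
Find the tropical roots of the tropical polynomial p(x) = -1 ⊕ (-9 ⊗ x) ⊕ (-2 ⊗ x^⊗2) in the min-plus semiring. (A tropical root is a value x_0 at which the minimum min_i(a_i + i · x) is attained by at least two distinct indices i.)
Roots: {-7, 8}

Each tropical root is a break point of the lower envelope of the lines y = a_i + i · x (there are 3 lines, with slopes 0, 1, ..., 2). Only the lines that attain the minimum somewhere contribute to roots; other lines are dominated. Here the surviving (envelope) indices are i = 2, i = 1, i = 0.
Intersections between consecutive envelope lines give the roots: for adjacent envelope indices i < j the intersection is x = (a_i − a_j) / (j − i). Reading off the sorted break points: {-7, 8}.
Verification: at each break x_0, at least two indices attain the minimum of min_i(a_i + i · x_0).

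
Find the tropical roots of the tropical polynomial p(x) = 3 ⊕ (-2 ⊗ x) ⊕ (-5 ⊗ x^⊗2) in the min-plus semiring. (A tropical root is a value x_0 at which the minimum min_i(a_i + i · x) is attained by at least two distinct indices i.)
Roots: {3, 5}

Each tropical root is a break point of the lower envelope of the lines y = a_i + i · x (there are 3 lines, with slopes 0, 1, ..., 2). Only the lines that attain the minimum somewhere contribute to roots; other lines are dominated. Here the surviving (envelope) indices are i = 2, i = 1, i = 0.
Intersections between consecutive envelope lines give the roots: for adjacent envelope indices i < j the intersection is x = (a_i − a_j) / (j − i). Reading off the sorted break points: {3, 5}.
Verification: at each break x_0, at least two indices attain the minimum of min_i(a_i + i · x_0).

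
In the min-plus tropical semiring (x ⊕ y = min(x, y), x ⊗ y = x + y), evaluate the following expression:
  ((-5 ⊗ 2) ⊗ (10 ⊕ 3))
((-5 ⊗ 2) ⊗ (10 ⊕ 3)) = 0

Expand innermost to outermost. Recall ⊕ takes the minimum of its arguments and ⊗ takes their sum. Working out the expression ((-5 ⊗ 2) ⊗ (10 ⊕ 3)) gives 0.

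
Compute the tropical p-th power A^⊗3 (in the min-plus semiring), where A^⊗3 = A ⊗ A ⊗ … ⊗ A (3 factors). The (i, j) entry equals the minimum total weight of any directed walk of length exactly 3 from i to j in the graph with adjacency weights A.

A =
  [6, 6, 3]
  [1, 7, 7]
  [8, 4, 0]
A^⊗3 =
  [8, 7, 3]
  [8, 8, 4]
  [5, 4, 0]

Each entry (A^⊗3)_ij equals the minimum over all length-3 walks i = v_0 → v_1 → … → v_3 = j of Σ_t A[v_t][v_{t+1}]. For example, for (i, j) = (0, 2) we minimise over 9 possible intermediate vertex sequences; the minimum is 3, attained along the walk 0 → 2 → 2 → 2.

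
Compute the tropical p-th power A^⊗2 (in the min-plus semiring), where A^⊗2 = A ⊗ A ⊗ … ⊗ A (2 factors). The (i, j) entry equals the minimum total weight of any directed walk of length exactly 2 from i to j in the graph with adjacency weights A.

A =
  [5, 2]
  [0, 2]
A^⊗2 =
  [2, 4]
  [2, 2]

Each entry (A^⊗2)_ij equals the minimum over all length-2 walks i = v_0 → v_1 → … → v_2 = j of Σ_t A[v_t][v_{t+1}]. For example, for (i, j) = (0, 1) we minimise over 2 possible intermediate vertex sequences; the minimum is 4, attained along the walk 0 → 1 → 1.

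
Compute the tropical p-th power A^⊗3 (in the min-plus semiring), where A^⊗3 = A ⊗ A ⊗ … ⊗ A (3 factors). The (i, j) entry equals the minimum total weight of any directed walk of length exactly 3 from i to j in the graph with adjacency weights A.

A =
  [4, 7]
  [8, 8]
A^⊗3 =
  [12, 15]
  [16, 19]

Each entry (A^⊗3)_ij equals the minimum over all length-3 walks i = v_0 → v_1 → … → v_3 = j of Σ_t A[v_t][v_{t+1}]. For example, for (i, j) = (0, 1) we minimise over 4 possible intermediate vertex sequences; the minimum is 15, attained along the walk 0 → 0 → 0 → 1.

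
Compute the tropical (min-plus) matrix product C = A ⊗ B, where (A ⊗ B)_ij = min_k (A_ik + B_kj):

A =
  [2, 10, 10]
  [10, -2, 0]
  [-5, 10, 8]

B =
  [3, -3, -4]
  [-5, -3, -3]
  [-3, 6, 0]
A ⊗ B =
  [5, -1, -2]
  [-7, -5, -5]
  [-2, -8, -9]

Apply the min-plus product entry-by-entry:
  C[0][0] = min over k of (A[0][0] + B[0][0] = 2 + 3 = 5, A[0][1] + B[1][0] = 10 + -5 = 5, A[0][2] + B[2][0] = 10 + -3 = 7) = 5 (attained at k = 0)
  C[0][1] = min over k of (A[0][0] + B[0][1] = 2 + -3 = -1, A[0][1] + B[1][1] = 10 + -3 = 7, A[0][2] + B[2][1] = 10 + 6 = 16) = -1 (attained at k = 0)
  C[0][2] = min over k of (A[0][0] + B[0][2] = 2 + -4 = -2, A[0][1] + B[1][2] = 10 + -3 = 7, A[0][2] + B[2][2] = 10 + 0 = 10) = -2 (attained at k = 0)
  C[1][0] = min over k of (A[1][0] + B[0][0] = 10 + 3 = 13, A[1][1] + B[1][0] = -2 + -5 = -7, A[1][2] + B[2][0] = 0 + -3 = -3) = -7 (attained at k = 1)
  C[1][1] = min over k of (A[1][0] + B[0][1] = 10 + -3 = 7, A[1][1] + B[1][1] = -2 + -3 = -5, A[1][2] + B[2][1] = 0 + 6 = 6) = -5 (attained at k = 1)
  C[1][2] = min over k of (A[1][0] + B[0][2] = 10 + -4 = 6, A[1][1] + B[1][2] = -2 + -3 = -5, A[1][2] + B[2][2] = 0 + 0 = 0) = -5 (attained at k = 1)
  C[2][0] = min over k of (A[2][0] + B[0][0] = -5 + 3 = -2, A[2][1] + B[1][0] = 10 + -5 = 5, A[2][2] + B[2][0] = 8 + -3 = 5) = -2 (attained at k = 0)
  C[2][1] = min over k of (A[2][0] + B[0][1] = -5 + -3 = -8, A[2][1] + B[1][1] = 10 + -3 = 7, A[2][2] + B[2][1] = 8 + 6 = 14) = -8 (attained at k = 0)
  C[2][2] = min over k of (A[2][0] + B[0][2] = -5 + -4 = -9, A[2][1] + B[1][2] = 10 + -3 = 7, A[2][2] + B[2][2] = 8 + 0 = 8) = -9 (attained at k = 0)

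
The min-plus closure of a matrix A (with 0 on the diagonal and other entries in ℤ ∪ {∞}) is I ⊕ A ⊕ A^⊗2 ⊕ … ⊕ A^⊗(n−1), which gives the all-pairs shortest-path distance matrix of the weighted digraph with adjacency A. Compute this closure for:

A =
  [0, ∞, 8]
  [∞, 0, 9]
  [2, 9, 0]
Closure =
  [0, 17, 8]
  [11, 0, 9]
  [2, 9, 0]

This is the Floyd-Warshall all-pairs shortest-path computation. For each intermediate vertex k = 0, 1, …, 2, update dist[i][j] ← min(dist[i][j], dist[i][k] + dist[k][j]). The final matrix gives, for each (i, j), the minimum total weight of any directed path from i to j (possibly empty when i = j).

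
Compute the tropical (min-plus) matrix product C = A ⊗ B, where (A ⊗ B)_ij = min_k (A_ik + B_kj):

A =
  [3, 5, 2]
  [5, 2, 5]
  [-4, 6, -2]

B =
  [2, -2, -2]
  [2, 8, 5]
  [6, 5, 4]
A ⊗ B =
  [5, 1, 1]
  [4, 3, 3]
  [-2, -6, -6]

Apply the min-plus product entry-by-entry:
  C[0][0] = min over k of (A[0][0] + B[0][0] = 3 + 2 = 5, A[0][1] + B[1][0] = 5 + 2 = 7, A[0][2] + B[2][0] = 2 + 6 = 8) = 5 (attained at k = 0)
  C[0][1] = min over k of (A[0][0] + B[0][1] = 3 + -2 = 1, A[0][1] + B[1][1] = 5 + 8 = 13, A[0][2] + B[2][1] = 2 + 5 = 7) = 1 (attained at k = 0)
  C[0][2] = min over k of (A[0][0] + B[0][2] = 3 + -2 = 1, A[0][1] + B[1][2] = 5 + 5 = 10, A[0][2] + B[2][2] = 2 + 4 = 6) = 1 (attained at k = 0)
  C[1][0] = min over k of (A[1][0] + B[0][0] = 5 + 2 = 7, A[1][1] + B[1][0] = 2 + 2 = 4, A[1][2] + B[2][0] = 5 + 6 = 11) = 4 (attained at k = 1)
  C[1][1] = min over k of (A[1][0] + B[0][1] = 5 + -2 = 3, A[1][1] + B[1][1] = 2 + 8 = 10, A[1][2] + B[2][1] = 5 + 5 = 10) = 3 (attained at k = 0)
  C[1][2] = min over k of (A[1][0] + B[0][2] = 5 + -2 = 3, A[1][1] + B[1][2] = 2 + 5 = 7, A[1][2] + B[2][2] = 5 + 4 = 9) = 3 (attained at k = 0)
  C[2][0] = min over k of (A[2][0] + B[0][0] = -4 + 2 = -2, A[2][1] + B[1][0] = 6 + 2 = 8, A[2][2] + B[2][0] = -2 + 6 = 4) = -2 (attained at k = 0)
  C[2][1] = min over k of (A[2][0] + B[0][1] = -4 + -2 = -6, A[2][1] + B[1][1] = 6 + 8 = 14, A[2][2] + B[2][1] = -2 + 5 = 3) = -6 (attained at k = 0)
  C[2][2] = min over k of (A[2][0] + B[0][2] = -4 + -2 = -6, A[2][1] + B[1][2] = 6 + 5 = 11, A[2][2] + B[2][2] = -2 + 4 = 2) = -6 (attained at k = 0)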